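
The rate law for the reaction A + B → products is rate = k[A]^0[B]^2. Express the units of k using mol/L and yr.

(mol/L)⁻¹·yr⁻¹

Step 1: Overall order = 0 + 2 = 2.
Step 2: rate has units mol/L·yr⁻¹; [A]^0[B]^2 has units (mol/L)^2.
Step 3: k = rate/([A]^0[B]^2), so units of k = (mol/L)^(1-2)·yr⁻¹ = (mol/L)⁻¹·yr⁻¹.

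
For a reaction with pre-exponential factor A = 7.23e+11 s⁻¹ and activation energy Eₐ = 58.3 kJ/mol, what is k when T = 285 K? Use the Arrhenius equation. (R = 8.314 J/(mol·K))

1.49e+01 s⁻¹

Step 1: Use the Arrhenius equation: k = A × exp(-Eₐ/RT)
Step 2: Convert Eₐ to J/mol: 58.3 kJ/mol = 58300 J/mol
Step 3: Calculate the exponent: -Eₐ/(RT) = -58300/(8.314 × 285) = -24.60445
Step 4: k = 7.23e+11 × exp(-24.60445)
Step 5: k = 7.23e+11 × 2.06264e-11 = 1.4913e+01 s⁻¹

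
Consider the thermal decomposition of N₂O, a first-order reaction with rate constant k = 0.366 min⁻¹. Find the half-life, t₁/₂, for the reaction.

1.894 min

Step 1: For a first-order reaction, t₁/₂ = ln(2)/k
Step 2: t₁/₂ = ln(2)/0.366
Step 3: t₁/₂ = 0.6931/0.366 = 1.894 min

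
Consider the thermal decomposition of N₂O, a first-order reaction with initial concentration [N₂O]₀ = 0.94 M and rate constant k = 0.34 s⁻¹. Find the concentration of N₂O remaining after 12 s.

0.01589 M

Step 1: For a first-order reaction: [N₂O] = [N₂O]₀ × e^(-kt)
Step 2: [N₂O] = 0.94 × e^(-0.34 × 12)
Step 3: [N₂O] = 0.94 × e^(-4.08)
Step 4: [N₂O] = 0.94 × 0.0169075 = 0.01589 M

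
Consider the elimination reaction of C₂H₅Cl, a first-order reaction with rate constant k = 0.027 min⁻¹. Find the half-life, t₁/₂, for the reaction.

25.67 min

Step 1: For a first-order reaction, t₁/₂ = ln(2)/k
Step 2: t₁/₂ = ln(2)/0.027
Step 3: t₁/₂ = 0.6931/0.027 = 25.67 min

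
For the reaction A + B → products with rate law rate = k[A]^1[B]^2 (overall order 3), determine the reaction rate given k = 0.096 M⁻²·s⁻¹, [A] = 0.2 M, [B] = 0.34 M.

0.00222 M/s

Step 1: The rate law is rate = k[A]^1[B]^2, overall order = 1+2 = 3
Step 2: Substitute values: rate = 0.096 × (0.2)^1 × (0.34)^2
Step 3: rate = 0.096 × 0.2 × 0.1156 = 0.00221952 M/s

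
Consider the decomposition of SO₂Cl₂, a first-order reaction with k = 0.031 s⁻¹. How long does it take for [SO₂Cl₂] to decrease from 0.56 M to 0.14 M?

44.72 s

Step 1: For first-order: t = ln([SO₂Cl₂]₀/[SO₂Cl₂])/k
Step 2: t = ln(0.56/0.14)/0.031
Step 3: t = ln(4)/0.031
Step 4: t = 1.386/0.031 = 44.72 s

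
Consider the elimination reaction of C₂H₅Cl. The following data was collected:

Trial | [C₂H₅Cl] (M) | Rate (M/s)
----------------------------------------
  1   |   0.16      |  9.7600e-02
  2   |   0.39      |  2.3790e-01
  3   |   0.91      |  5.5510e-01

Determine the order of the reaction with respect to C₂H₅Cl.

first order (1)

Step 1: Compare trials to find order n where rate₂/rate₁ = ([C₂H₅Cl]₂/[C₂H₅Cl]₁)^n
Step 2: rate₂/rate₁ = 2.3790e-01/9.7600e-02 = 2.438
Step 3: [C₂H₅Cl]₂/[C₂H₅Cl]₁ = 0.39/0.16 = 2.438
Step 4: n = ln(2.438)/ln(2.438) = 1.00 ≈ 1
Step 5: The reaction is first order in C₂H₅Cl.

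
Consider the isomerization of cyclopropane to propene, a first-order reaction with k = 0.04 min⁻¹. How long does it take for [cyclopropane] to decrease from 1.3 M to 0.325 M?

34.66 min

Step 1: For first-order: t = ln([cyclopropane]₀/[cyclopropane])/k
Step 2: t = ln(1.3/0.325)/0.04
Step 3: t = ln(4)/0.04
Step 4: t = 1.386/0.04 = 34.66 min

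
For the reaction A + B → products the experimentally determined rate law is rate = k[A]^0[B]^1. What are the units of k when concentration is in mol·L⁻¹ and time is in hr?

hr⁻¹

Step 1: Overall order = 0 + 1 = 1.
Step 2: rate has units mol·L⁻¹·hr⁻¹; [A]^0[B]^1 has units (mol·L⁻¹)^1.
Step 3: k = rate/([A]^0[B]^1), so units of k = (mol·L⁻¹)^(1-1)·hr⁻¹ = hr⁻¹.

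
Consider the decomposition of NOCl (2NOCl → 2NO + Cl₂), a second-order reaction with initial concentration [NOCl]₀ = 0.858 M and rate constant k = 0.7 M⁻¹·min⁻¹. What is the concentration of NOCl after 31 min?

0.04373 M

Step 1: For a second-order reaction: 1/[NOCl] = 1/[NOCl]₀ + kt
Step 2: 1/[NOCl] = 1/0.858 + 0.7 × 31
Step 3: 1/[NOCl] = 1.166 + 21.7 = 22.87
Step 4: [NOCl] = 1/22.87 = 0.04373 M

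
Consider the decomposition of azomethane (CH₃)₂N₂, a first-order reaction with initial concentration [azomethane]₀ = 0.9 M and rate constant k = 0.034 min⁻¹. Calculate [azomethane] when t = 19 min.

0.4717 M

Step 1: For a first-order reaction: [azomethane] = [azomethane]₀ × e^(-kt)
Step 2: [azomethane] = 0.9 × e^(-0.034 × 19)
Step 3: [azomethane] = 0.9 × e^(-0.646)
Step 4: [azomethane] = 0.9 × 0.524138 = 0.4717 M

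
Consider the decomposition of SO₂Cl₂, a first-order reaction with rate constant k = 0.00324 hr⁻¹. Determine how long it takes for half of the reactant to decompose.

213.9 hr

Step 1: For a first-order reaction, t₁/₂ = ln(2)/k
Step 2: t₁/₂ = ln(2)/0.00324
Step 3: t₁/₂ = 0.6931/0.00324 = 213.9 hr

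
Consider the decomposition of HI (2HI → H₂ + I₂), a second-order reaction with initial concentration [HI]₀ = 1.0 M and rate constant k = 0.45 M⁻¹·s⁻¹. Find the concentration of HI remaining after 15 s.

0.129 M

Step 1: For a second-order reaction: 1/[HI] = 1/[HI]₀ + kt
Step 2: 1/[HI] = 1/1.0 + 0.45 × 15
Step 3: 1/[HI] = 1 + 6.75 = 7.75
Step 4: [HI] = 1/7.75 = 0.129 M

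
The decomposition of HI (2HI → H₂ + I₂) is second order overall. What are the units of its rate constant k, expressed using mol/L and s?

(mol/L)⁻¹·s⁻¹

Step 1: For overall order n, rate = k × (concentration)^n.
Step 2: Rate has units mol/L·s⁻¹; concentration term has units (mol/L)^2.
Step 3: k = rate / (concentration)^n, so units of k = (mol/L)^(1-2)·s⁻¹ = (mol/L)⁻¹·s⁻¹.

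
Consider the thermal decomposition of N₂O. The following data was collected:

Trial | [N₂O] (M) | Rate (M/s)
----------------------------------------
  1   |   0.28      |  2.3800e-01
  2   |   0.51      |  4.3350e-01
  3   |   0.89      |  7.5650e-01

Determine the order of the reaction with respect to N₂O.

first order (1)

Step 1: Compare trials to find order n where rate₂/rate₁ = ([N₂O]₂/[N₂O]₁)^n
Step 2: rate₂/rate₁ = 4.3350e-01/2.3800e-01 = 1.821
Step 3: [N₂O]₂/[N₂O]₁ = 0.51/0.28 = 1.821
Step 4: n = ln(1.821)/ln(1.821) = 1.00 ≈ 1
Step 5: The reaction is first order in N₂O.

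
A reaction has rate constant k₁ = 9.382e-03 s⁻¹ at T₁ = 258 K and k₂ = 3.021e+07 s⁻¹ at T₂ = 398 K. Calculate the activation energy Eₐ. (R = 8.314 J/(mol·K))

133.5 kJ/mol

Step 1: Use the two-temperature Arrhenius form: ln(k₂/k₁) = -Eₐ/R × (1/T₂ - 1/T₁)
Step 2: ln(k₂/k₁) = ln(3.021e+07/9.382e-03) = ln(3.22e+09) = 21.8926
Step 3: 1/T₂ - 1/T₁ = 1/398 - 1/258 = -1.363406e-03 K⁻¹
Step 4: Eₐ = -R × ln(k₂/k₁) / (1/T₂ - 1/T₁) = -8.314 × 21.8926 / -1.363406e-03
Step 5: Eₐ = 1.3350e+05 J/mol = 133.5 kJ/mol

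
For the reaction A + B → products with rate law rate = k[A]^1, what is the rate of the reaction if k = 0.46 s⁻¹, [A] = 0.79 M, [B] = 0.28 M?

0.3634 M/s

Step 1: The rate law is rate = k[A]^1
Step 2: Note that the rate does not depend on [B] (zero order in B).
Step 3: rate = 0.46 × (0.79)^1 = 0.3634 M/s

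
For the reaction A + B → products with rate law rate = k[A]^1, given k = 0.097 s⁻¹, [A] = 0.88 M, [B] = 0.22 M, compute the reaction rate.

0.08536 M/s

Step 1: The rate law is rate = k[A]^1
Step 2: Note that the rate does not depend on [B] (zero order in B).
Step 3: rate = 0.097 × (0.88)^1 = 0.08536 M/s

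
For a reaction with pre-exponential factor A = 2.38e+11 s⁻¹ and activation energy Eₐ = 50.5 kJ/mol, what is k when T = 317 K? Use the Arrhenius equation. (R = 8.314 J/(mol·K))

1.13e+03 s⁻¹

Step 1: Use the Arrhenius equation: k = A × exp(-Eₐ/RT)
Step 2: Convert Eₐ to J/mol: 50.5 kJ/mol = 50500 J/mol
Step 3: Calculate the exponent: -Eₐ/(RT) = -50500/(8.314 × 317) = -19.16117
Step 4: k = 2.38e+11 × exp(-19.16117)
Step 5: k = 2.38e+11 × 4.76881e-09 = 1.1350e+03 s⁻¹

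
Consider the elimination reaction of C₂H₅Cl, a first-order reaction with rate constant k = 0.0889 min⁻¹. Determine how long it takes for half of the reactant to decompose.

7.797 min

Step 1: For a first-order reaction, t₁/₂ = ln(2)/k
Step 2: t₁/₂ = ln(2)/0.0889
Step 3: t₁/₂ = 0.6931/0.0889 = 7.797 min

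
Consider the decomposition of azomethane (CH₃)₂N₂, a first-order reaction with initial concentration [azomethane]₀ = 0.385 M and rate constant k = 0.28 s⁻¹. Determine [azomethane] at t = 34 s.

2.825e-05 M

Step 1: For a first-order reaction: [azomethane] = [azomethane]₀ × e^(-kt)
Step 2: [azomethane] = 0.385 × e^(-0.28 × 34)
Step 3: [azomethane] = 0.385 × e^(-9.52)
Step 4: [azomethane] = 0.385 × 7.33697e-05 = 2.825e-05 M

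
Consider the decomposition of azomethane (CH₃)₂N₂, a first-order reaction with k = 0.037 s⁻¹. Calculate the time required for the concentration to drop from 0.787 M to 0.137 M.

47.25 s

Step 1: For first-order: t = ln([azomethane]₀/[azomethane])/k
Step 2: t = ln(0.787/0.137)/0.037
Step 3: t = ln(5.745)/0.037
Step 4: t = 1.748/0.037 = 47.25 s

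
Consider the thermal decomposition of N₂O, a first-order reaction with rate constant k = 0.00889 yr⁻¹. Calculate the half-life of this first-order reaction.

77.97 yr

Step 1: For a first-order reaction, t₁/₂ = ln(2)/k
Step 2: t₁/₂ = ln(2)/0.00889
Step 3: t₁/₂ = 0.6931/0.00889 = 77.97 yr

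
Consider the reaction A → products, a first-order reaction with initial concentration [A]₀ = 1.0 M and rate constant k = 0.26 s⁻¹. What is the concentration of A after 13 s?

0.03405 M

Step 1: For a first-order reaction: [A] = [A]₀ × e^(-kt)
Step 2: [A] = 1.0 × e^(-0.26 × 13)
Step 3: [A] = 1.0 × e^(-3.38)
Step 4: [A] = 1.0 × 0.0340475 = 0.03405 M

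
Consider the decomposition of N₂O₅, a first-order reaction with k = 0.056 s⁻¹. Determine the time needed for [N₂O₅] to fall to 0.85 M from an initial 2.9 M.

21.91 s

Step 1: For first-order: t = ln([N₂O₅]₀/[N₂O₅])/k
Step 2: t = ln(2.9/0.85)/0.056
Step 3: t = ln(3.412)/0.056
Step 4: t = 1.227/0.056 = 21.91 s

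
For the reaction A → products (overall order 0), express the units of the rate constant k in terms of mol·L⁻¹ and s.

mol·L⁻¹·s⁻¹

Step 1: For overall order n, rate = k × (concentration)^n.
Step 2: Rate has units mol·L⁻¹·s⁻¹; concentration term has units (mol·L⁻¹)^0.
Step 3: k = rate / (concentration)^n, so units of k = (mol·L⁻¹)^(1-0)·s⁻¹ = mol·L⁻¹·s⁻¹.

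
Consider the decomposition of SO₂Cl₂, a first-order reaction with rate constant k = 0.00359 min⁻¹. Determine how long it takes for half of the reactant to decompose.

193.1 min

Step 1: For a first-order reaction, t₁/₂ = ln(2)/k
Step 2: t₁/₂ = ln(2)/0.00359
Step 3: t₁/₂ = 0.6931/0.00359 = 193.1 min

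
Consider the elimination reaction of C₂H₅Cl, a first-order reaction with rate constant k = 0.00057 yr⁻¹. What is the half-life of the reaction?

1216 yr

Step 1: For a first-order reaction, t₁/₂ = ln(2)/k
Step 2: t₁/₂ = ln(2)/0.00057
Step 3: t₁/₂ = 0.6931/0.00057 = 1216 yr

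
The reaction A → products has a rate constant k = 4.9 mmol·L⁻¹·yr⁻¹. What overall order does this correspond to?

zeroth order (0)

Step 1: The units of k for an nth-order reaction are (concentration)^(1-n)·(time)⁻¹.
Step 2: Here k has units mmol·L⁻¹·yr⁻¹, so the concentration exponent is 1.
Step 3: 1 - n = 1 ⇒ n = 0. The reaction is zeroth order.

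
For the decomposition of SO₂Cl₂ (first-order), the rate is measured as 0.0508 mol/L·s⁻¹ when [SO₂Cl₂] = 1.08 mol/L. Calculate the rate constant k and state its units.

0.04704 s⁻¹

Step 1: rate = k[SO₂Cl₂]^1, so k = rate / [SO₂Cl₂]^1.
Step 2: k = 0.0508 / (1.08)^1 = 0.0508 / 1.08.
Step 3: k = 0.04704 s⁻¹.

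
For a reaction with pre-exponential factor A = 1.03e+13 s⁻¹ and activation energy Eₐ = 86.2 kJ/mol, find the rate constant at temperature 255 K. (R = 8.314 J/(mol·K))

2.26e-05 s⁻¹

Step 1: Use the Arrhenius equation: k = A × exp(-Eₐ/RT)
Step 2: Convert Eₐ to J/mol: 86.2 kJ/mol = 86200 J/mol
Step 3: Calculate the exponent: -Eₐ/(RT) = -86200/(8.314 × 255) = -40.65903
Step 4: k = 1.03e+13 × exp(-40.65903)
Step 5: k = 1.03e+13 × 2.19790e-18 = 2.2638e-05 s⁻¹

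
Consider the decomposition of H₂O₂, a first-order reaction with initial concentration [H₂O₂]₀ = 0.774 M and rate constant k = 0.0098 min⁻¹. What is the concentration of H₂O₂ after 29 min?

0.5825 M

Step 1: For a first-order reaction: [H₂O₂] = [H₂O₂]₀ × e^(-kt)
Step 2: [H₂O₂] = 0.774 × e^(-0.0098 × 29)
Step 3: [H₂O₂] = 0.774 × e^(-0.2842)
Step 4: [H₂O₂] = 0.774 × 0.752616 = 0.5825 M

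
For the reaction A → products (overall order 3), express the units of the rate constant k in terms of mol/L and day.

(mol/L)⁻²·day⁻¹

Step 1: For overall order n, rate = k × (concentration)^n.
Step 2: Rate has units mol/L·day⁻¹; concentration term has units (mol/L)^3.
Step 3: k = rate / (concentration)^n, so units of k = (mol/L)^(1-3)·day⁻¹ = (mol/L)⁻²·day⁻¹.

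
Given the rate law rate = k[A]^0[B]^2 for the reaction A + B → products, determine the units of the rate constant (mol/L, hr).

(mol/L)⁻¹·hr⁻¹

Step 1: Overall order = 0 + 2 = 2.
Step 2: rate has units mol/L·hr⁻¹; [A]^0[B]^2 has units (mol/L)^2.
Step 3: k = rate/([A]^0[B]^2), so units of k = (mol/L)^(1-2)·hr⁻¹ = (mol/L)⁻¹·hr⁻¹.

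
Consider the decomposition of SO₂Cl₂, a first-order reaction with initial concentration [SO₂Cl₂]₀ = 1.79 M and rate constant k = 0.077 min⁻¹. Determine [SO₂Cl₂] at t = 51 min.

0.03527 M

Step 1: For a first-order reaction: [SO₂Cl₂] = [SO₂Cl₂]₀ × e^(-kt)
Step 2: [SO₂Cl₂] = 1.79 × e^(-0.077 × 51)
Step 3: [SO₂Cl₂] = 1.79 × e^(-3.927)
Step 4: [SO₂Cl₂] = 1.79 × 0.0197027 = 0.03527 M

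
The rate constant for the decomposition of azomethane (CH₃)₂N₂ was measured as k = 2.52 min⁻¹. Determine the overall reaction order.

first order (1)

Step 1: The units of k for an nth-order reaction are (concentration)^(1-n)·(time)⁻¹.
Step 2: Here k has units min⁻¹, so the concentration exponent is 0.
Step 3: 1 - n = 0 ⇒ n = 1. The reaction is first order.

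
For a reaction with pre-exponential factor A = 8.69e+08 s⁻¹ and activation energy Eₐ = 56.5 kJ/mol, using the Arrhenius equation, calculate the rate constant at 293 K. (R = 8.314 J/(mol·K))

7.35e-02 s⁻¹

Step 1: Use the Arrhenius equation: k = A × exp(-Eₐ/RT)
Step 2: Convert Eₐ to J/mol: 56.5 kJ/mol = 56500 J/mol
Step 3: Calculate the exponent: -Eₐ/(RT) = -56500/(8.314 × 293) = -23.19374
Step 4: k = 8.69e+08 × exp(-23.19374)
Step 5: k = 8.69e+08 × 8.45448e-11 = 7.3469e-02 s⁻¹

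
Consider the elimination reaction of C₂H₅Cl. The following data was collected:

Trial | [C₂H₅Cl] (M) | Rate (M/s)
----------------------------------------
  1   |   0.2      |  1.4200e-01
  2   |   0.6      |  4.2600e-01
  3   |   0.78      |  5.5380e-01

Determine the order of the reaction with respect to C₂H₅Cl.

first order (1)

Step 1: Compare trials to find order n where rate₂/rate₁ = ([C₂H₅Cl]₂/[C₂H₅Cl]₁)^n
Step 2: rate₂/rate₁ = 4.2600e-01/1.4200e-01 = 3
Step 3: [C₂H₅Cl]₂/[C₂H₅Cl]₁ = 0.6/0.2 = 3
Step 4: n = ln(3)/ln(3) = 1.00 ≈ 1
Step 5: The reaction is first order in C₂H₅Cl.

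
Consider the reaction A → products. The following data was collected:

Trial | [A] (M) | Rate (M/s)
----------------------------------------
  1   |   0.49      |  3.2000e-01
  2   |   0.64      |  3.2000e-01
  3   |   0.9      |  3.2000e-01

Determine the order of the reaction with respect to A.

zeroth order (0)

Step 1: Compare trials - when concentration changes, rate stays constant.
Step 2: rate₂/rate₁ = 3.2000e-01/3.2000e-01 = 1
Step 3: [A]₂/[A]₁ = 0.64/0.49 = 1.306
Step 4: Since rate ratio ≈ (conc ratio)^0, the reaction is zeroth order.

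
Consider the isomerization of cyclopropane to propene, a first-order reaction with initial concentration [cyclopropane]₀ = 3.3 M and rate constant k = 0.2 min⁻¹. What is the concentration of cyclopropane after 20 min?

0.06044 M

Step 1: For a first-order reaction: [cyclopropane] = [cyclopropane]₀ × e^(-kt)
Step 2: [cyclopropane] = 3.3 × e^(-0.2 × 20)
Step 3: [cyclopropane] = 3.3 × e^(-4)
Step 4: [cyclopropane] = 3.3 × 0.0183156 = 0.06044 M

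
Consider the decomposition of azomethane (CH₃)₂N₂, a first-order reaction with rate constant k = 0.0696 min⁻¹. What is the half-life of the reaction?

9.959 min

Step 1: For a first-order reaction, t₁/₂ = ln(2)/k
Step 2: t₁/₂ = ln(2)/0.0696
Step 3: t₁/₂ = 0.6931/0.0696 = 9.959 min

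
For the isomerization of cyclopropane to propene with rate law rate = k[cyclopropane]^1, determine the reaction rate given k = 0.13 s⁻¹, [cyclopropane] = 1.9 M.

0.247 M/s

Step 1: Identify the rate law: rate = k[cyclopropane]^1
Step 2: Substitute values: rate = 0.13 × (1.9)^1
Step 3: Calculate: rate = 0.13 × 1.9 = 0.247 M/s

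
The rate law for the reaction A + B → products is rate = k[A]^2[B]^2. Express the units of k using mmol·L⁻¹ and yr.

(mmol·L⁻¹)⁻³·yr⁻¹

Step 1: Overall order = 2 + 2 = 4.
Step 2: rate has units mmol·L⁻¹·yr⁻¹; [A]^2[B]^2 has units (mmol·L⁻¹)^4.
Step 3: k = rate/([A]^2[B]^2), so units of k = (mmol·L⁻¹)^(1-4)·yr⁻¹ = (mmol·L⁻¹)⁻³·yr⁻¹.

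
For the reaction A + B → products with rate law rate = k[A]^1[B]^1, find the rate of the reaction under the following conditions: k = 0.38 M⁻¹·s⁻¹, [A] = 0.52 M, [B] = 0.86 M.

0.1699 M/s

Step 1: The rate law is rate = k[A]^1[B]^1
Step 2: Substitute: rate = 0.38 × (0.52)^1 × (0.86)^1
Step 3: rate = 0.38 × 0.52 × 0.86 = 0.169936 M/s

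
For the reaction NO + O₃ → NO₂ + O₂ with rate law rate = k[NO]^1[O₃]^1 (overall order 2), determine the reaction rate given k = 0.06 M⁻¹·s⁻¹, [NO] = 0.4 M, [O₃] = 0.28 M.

0.00672 M/s

Step 1: The rate law is rate = k[NO]^1[O₃]^1, overall order = 1+1 = 2
Step 2: Substitute values: rate = 0.06 × (0.4)^1 × (0.28)^1
Step 3: rate = 0.06 × 0.4 × 0.28 = 0.00672 M/s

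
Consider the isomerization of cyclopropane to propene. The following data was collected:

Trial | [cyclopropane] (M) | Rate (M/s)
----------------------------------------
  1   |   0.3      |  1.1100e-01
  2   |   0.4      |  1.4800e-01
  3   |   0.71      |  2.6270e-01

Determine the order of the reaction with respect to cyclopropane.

first order (1)

Step 1: Compare trials to find order n where rate₂/rate₁ = ([cyclopropane]₂/[cyclopropane]₁)^n
Step 2: rate₂/rate₁ = 1.4800e-01/1.1100e-01 = 1.333
Step 3: [cyclopropane]₂/[cyclopropane]₁ = 0.4/0.3 = 1.333
Step 4: n = ln(1.333)/ln(1.333) = 1.00 ≈ 1
Step 5: The reaction is first order in cyclopropane.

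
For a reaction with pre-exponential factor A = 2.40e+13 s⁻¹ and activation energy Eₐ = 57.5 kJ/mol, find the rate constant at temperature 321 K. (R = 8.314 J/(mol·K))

1.05e+04 s⁻¹

Step 1: Use the Arrhenius equation: k = A × exp(-Eₐ/RT)
Step 2: Convert Eₐ to J/mol: 57.5 kJ/mol = 57500 J/mol
Step 3: Calculate the exponent: -Eₐ/(RT) = -57500/(8.314 × 321) = -21.54531
Step 4: k = 2.40e+13 × exp(-21.54531)
Step 5: k = 2.40e+13 × 4.39532e-10 = 1.0549e+04 s⁻¹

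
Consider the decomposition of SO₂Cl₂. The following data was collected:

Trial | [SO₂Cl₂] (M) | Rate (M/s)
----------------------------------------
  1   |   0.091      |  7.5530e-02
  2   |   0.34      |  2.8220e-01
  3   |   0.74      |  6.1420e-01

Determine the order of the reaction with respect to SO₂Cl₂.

first order (1)

Step 1: Compare trials to find order n where rate₂/rate₁ = ([SO₂Cl₂]₂/[SO₂Cl₂]₁)^n
Step 2: rate₂/rate₁ = 2.8220e-01/7.5530e-02 = 3.736
Step 3: [SO₂Cl₂]₂/[SO₂Cl₂]₁ = 0.34/0.091 = 3.736
Step 4: n = ln(3.736)/ln(3.736) = 1.00 ≈ 1
Step 5: The reaction is first order in SO₂Cl₂.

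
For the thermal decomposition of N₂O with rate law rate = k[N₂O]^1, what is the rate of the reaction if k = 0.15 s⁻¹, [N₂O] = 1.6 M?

0.24 M/s

Step 1: Identify the rate law: rate = k[N₂O]^1
Step 2: Substitute values: rate = 0.15 × (1.6)^1
Step 3: Calculate: rate = 0.15 × 1.6 = 0.24 M/s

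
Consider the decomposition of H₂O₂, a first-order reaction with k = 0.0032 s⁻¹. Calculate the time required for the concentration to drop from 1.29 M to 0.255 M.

506.6 s

Step 1: For first-order: t = ln([H₂O₂]₀/[H₂O₂])/k
Step 2: t = ln(1.29/0.255)/0.0032
Step 3: t = ln(5.059)/0.0032
Step 4: t = 1.621/0.0032 = 506.6 s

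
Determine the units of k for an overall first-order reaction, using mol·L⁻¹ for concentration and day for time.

day⁻¹

Step 1: For overall order n, rate = k × (concentration)^n.
Step 2: Rate has units mol·L⁻¹·day⁻¹; concentration term has units (mol·L⁻¹)^1.
Step 3: k = rate / (concentration)^n, so units of k = (mol·L⁻¹)^(1-1)·day⁻¹ = day⁻¹.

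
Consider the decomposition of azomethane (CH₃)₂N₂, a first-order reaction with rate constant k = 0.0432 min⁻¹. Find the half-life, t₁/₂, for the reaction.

16.05 min

Step 1: For a first-order reaction, t₁/₂ = ln(2)/k
Step 2: t₁/₂ = ln(2)/0.0432
Step 3: t₁/₂ = 0.6931/0.0432 = 16.05 min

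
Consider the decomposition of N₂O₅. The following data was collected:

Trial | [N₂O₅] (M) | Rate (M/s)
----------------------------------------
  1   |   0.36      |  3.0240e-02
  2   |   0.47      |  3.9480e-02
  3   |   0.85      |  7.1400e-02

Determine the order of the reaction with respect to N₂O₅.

first order (1)

Step 1: Compare trials to find order n where rate₂/rate₁ = ([N₂O₅]₂/[N₂O₅]₁)^n
Step 2: rate₂/rate₁ = 3.9480e-02/3.0240e-02 = 1.306
Step 3: [N₂O₅]₂/[N₂O₅]₁ = 0.47/0.36 = 1.306
Step 4: n = ln(1.306)/ln(1.306) = 1.00 ≈ 1
Step 5: The reaction is first order in N₂O₅.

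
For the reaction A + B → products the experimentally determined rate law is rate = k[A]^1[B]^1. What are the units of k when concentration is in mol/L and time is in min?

(mol/L)⁻¹·min⁻¹

Step 1: Overall order = 1 + 1 = 2.
Step 2: rate has units mol/L·min⁻¹; [A]^1[B]^1 has units (mol/L)^2.
Step 3: k = rate/([A]^1[B]^1), so units of k = (mol/L)^(1-2)·min⁻¹ = (mol/L)⁻¹·min⁻¹.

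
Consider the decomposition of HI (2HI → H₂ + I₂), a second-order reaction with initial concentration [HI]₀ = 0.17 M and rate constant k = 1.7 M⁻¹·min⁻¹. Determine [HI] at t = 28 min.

0.0187 M

Step 1: For a second-order reaction: 1/[HI] = 1/[HI]₀ + kt
Step 2: 1/[HI] = 1/0.17 + 1.7 × 28
Step 3: 1/[HI] = 5.882 + 47.6 = 53.48
Step 4: [HI] = 1/53.48 = 0.0187 M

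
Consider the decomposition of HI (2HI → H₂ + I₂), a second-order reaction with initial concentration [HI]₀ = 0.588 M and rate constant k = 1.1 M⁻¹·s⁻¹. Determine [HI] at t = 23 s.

0.03704 M

Step 1: For a second-order reaction: 1/[HI] = 1/[HI]₀ + kt
Step 2: 1/[HI] = 1/0.588 + 1.1 × 23
Step 3: 1/[HI] = 1.701 + 25.3 = 27
Step 4: [HI] = 1/27 = 0.03704 M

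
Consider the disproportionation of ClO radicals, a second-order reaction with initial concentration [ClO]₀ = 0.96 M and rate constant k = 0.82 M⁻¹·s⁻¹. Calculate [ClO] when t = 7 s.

0.1475 M

Step 1: For a second-order reaction: 1/[ClO] = 1/[ClO]₀ + kt
Step 2: 1/[ClO] = 1/0.96 + 0.82 × 7
Step 3: 1/[ClO] = 1.042 + 5.74 = 6.782
Step 4: [ClO] = 1/6.782 = 0.1475 M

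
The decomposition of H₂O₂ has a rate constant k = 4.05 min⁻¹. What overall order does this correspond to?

first order (1)

Step 1: The units of k for an nth-order reaction are (concentration)^(1-n)·(time)⁻¹.
Step 2: Here k has units min⁻¹, so the concentration exponent is 0.
Step 3: 1 - n = 0 ⇒ n = 1. The reaction is first order.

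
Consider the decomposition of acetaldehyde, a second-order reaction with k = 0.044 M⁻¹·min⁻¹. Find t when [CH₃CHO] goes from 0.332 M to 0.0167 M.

1292 min

Step 1: For second-order: t = (1/[CH₃CHO] - 1/[CH₃CHO]₀)/k
Step 2: t = (1/0.0167 - 1/0.332)/0.044
Step 3: t = (59.88 - 3.012)/0.044
Step 4: t = 56.87/0.044 = 1292 min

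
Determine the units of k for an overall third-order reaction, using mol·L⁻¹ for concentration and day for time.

(mol·L⁻¹)⁻²·day⁻¹

Step 1: For overall order n, rate = k × (concentration)^n.
Step 2: Rate has units mol·L⁻¹·day⁻¹; concentration term has units (mol·L⁻¹)^3.
Step 3: k = rate / (concentration)^n, so units of k = (mol·L⁻¹)^(1-3)·day⁻¹ = (mol·L⁻¹)⁻²·day⁻¹.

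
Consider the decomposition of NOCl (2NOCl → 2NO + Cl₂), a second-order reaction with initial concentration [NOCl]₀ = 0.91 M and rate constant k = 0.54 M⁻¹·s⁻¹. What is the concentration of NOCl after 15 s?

0.1087 M

Step 1: For a second-order reaction: 1/[NOCl] = 1/[NOCl]₀ + kt
Step 2: 1/[NOCl] = 1/0.91 + 0.54 × 15
Step 3: 1/[NOCl] = 1.099 + 8.1 = 9.199
Step 4: [NOCl] = 1/9.199 = 0.1087 M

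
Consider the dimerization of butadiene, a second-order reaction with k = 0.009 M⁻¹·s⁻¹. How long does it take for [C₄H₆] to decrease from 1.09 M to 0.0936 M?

1085 s

Step 1: For second-order: t = (1/[C₄H₆] - 1/[C₄H₆]₀)/k
Step 2: t = (1/0.0936 - 1/1.09)/0.009
Step 3: t = (10.68 - 0.9174)/0.009
Step 4: t = 9.766/0.009 = 1085 s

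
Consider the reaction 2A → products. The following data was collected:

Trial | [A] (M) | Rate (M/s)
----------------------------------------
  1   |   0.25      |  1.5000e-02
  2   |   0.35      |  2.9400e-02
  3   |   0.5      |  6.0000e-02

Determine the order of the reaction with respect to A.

second order (2)

Step 1: Compare trials to find order n where rate₂/rate₁ = ([A]₂/[A]₁)^n
Step 2: rate₂/rate₁ = 2.9400e-02/1.5000e-02 = 1.96
Step 3: [A]₂/[A]₁ = 0.35/0.25 = 1.4
Step 4: n = ln(1.96)/ln(1.4) = 2.00 ≈ 2
Step 5: The reaction is second order in A.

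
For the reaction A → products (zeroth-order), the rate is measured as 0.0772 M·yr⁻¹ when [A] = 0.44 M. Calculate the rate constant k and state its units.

0.0772 M·yr⁻¹

Step 1: For a zeroth-order reaction, rate = k (independent of concentration).
Step 2: k = rate = 0.0772 M·yr⁻¹.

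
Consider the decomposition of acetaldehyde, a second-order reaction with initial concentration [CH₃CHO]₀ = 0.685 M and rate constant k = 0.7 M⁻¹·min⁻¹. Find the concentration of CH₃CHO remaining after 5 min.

0.2016 M

Step 1: For a second-order reaction: 1/[CH₃CHO] = 1/[CH₃CHO]₀ + kt
Step 2: 1/[CH₃CHO] = 1/0.685 + 0.7 × 5
Step 3: 1/[CH₃CHO] = 1.46 + 3.5 = 4.96
Step 4: [CH₃CHO] = 1/4.96 = 0.2016 M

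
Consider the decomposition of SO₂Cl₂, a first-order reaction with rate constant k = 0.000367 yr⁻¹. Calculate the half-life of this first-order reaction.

1889 yr

Step 1: For a first-order reaction, t₁/₂ = ln(2)/k
Step 2: t₁/₂ = ln(2)/0.000367
Step 3: t₁/₂ = 0.6931/0.000367 = 1889 yr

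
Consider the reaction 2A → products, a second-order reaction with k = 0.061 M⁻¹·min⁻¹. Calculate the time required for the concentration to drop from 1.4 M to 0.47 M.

23.17 min

Step 1: For second-order: t = (1/[A] - 1/[A]₀)/k
Step 2: t = (1/0.47 - 1/1.4)/0.061
Step 3: t = (2.128 - 0.7143)/0.061
Step 4: t = 1.413/0.061 = 23.17 min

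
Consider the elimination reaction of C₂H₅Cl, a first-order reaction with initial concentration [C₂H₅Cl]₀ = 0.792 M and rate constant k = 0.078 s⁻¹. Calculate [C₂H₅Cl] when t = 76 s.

0.00211 M

Step 1: For a first-order reaction: [C₂H₅Cl] = [C₂H₅Cl]₀ × e^(-kt)
Step 2: [C₂H₅Cl] = 0.792 × e^(-0.078 × 76)
Step 3: [C₂H₅Cl] = 0.792 × e^(-5.928)
Step 4: [C₂H₅Cl] = 0.792 × 0.0026638 = 0.00211 M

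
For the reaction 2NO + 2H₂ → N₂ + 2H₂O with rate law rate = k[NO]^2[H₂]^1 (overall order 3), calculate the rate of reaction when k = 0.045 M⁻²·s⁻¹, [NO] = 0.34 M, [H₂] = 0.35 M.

0.001821 M/s

Step 1: The rate law is rate = k[NO]^2[H₂]^1, overall order = 2+1 = 3
Step 2: Substitute values: rate = 0.045 × (0.34)^2 × (0.35)^1
Step 3: rate = 0.045 × 0.1156 × 0.35 = 0.0018207 M/s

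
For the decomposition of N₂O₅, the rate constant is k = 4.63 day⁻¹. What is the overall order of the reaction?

first order (1)

Step 1: The units of k for an nth-order reaction are (concentration)^(1-n)·(time)⁻¹.
Step 2: Here k has units day⁻¹, so the concentration exponent is 0.
Step 3: 1 - n = 0 ⇒ n = 1. The reaction is first order.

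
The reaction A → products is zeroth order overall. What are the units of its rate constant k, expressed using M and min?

M·min⁻¹

Step 1: For overall order n, rate = k × (concentration)^n.
Step 2: Rate has units M·min⁻¹; concentration term has units M^0.
Step 3: k = rate / (concentration)^n, so units of k = M^(1-0)·min⁻¹ = M·min⁻¹.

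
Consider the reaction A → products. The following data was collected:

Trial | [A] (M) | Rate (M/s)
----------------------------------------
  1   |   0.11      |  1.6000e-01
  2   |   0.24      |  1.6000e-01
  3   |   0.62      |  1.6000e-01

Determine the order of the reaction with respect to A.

zeroth order (0)

Step 1: Compare trials - when concentration changes, rate stays constant.
Step 2: rate₂/rate₁ = 1.6000e-01/1.6000e-01 = 1
Step 3: [A]₂/[A]₁ = 0.24/0.11 = 2.182
Step 4: Since rate ratio ≈ (conc ratio)^0, the reaction is zeroth order.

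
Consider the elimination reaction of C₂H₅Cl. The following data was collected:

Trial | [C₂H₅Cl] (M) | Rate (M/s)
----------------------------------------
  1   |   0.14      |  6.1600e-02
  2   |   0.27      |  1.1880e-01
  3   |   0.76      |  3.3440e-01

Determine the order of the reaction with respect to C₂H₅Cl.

first order (1)

Step 1: Compare trials to find order n where rate₂/rate₁ = ([C₂H₅Cl]₂/[C₂H₅Cl]₁)^n
Step 2: rate₂/rate₁ = 1.1880e-01/6.1600e-02 = 1.929
Step 3: [C₂H₅Cl]₂/[C₂H₅Cl]₁ = 0.27/0.14 = 1.929
Step 4: n = ln(1.929)/ln(1.929) = 1.00 ≈ 1
Step 5: The reaction is first order in C₂H₅Cl.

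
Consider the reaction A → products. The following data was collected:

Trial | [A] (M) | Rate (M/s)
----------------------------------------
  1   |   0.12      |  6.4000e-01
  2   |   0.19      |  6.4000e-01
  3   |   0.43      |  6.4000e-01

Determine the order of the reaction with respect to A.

zeroth order (0)

Step 1: Compare trials - when concentration changes, rate stays constant.
Step 2: rate₂/rate₁ = 6.4000e-01/6.4000e-01 = 1
Step 3: [A]₂/[A]₁ = 0.19/0.12 = 1.583
Step 4: Since rate ratio ≈ (conc ratio)^0, the reaction is zeroth order.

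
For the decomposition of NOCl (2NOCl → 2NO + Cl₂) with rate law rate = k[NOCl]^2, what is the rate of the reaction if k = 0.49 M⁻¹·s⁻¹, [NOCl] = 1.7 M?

1.416 M/s

Step 1: Identify the rate law: rate = k[NOCl]^2
Step 2: Substitute values: rate = 0.49 × (1.7)^2
Step 3: Calculate: rate = 0.49 × 2.89 = 1.4161 M/s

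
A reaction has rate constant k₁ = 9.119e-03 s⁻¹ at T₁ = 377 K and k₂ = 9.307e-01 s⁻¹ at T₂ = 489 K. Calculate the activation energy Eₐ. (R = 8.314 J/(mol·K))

63.3 kJ/mol

Step 1: Use the two-temperature Arrhenius form: ln(k₂/k₁) = -Eₐ/R × (1/T₂ - 1/T₁)
Step 2: ln(k₂/k₁) = ln(9.307e-01/9.119e-03) = ln(102.062) = 4.62558
Step 3: 1/T₂ - 1/T₁ = 1/489 - 1/377 = -6.075301e-04 K⁻¹
Step 4: Eₐ = -R × ln(k₂/k₁) / (1/T₂ - 1/T₁) = -8.314 × 4.62558 / -6.075301e-04
Step 5: Eₐ = 6.3301e+04 J/mol = 63.3 kJ/mol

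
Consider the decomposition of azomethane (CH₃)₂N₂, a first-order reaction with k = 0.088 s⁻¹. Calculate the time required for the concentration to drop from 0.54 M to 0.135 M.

15.75 s

Step 1: For first-order: t = ln([azomethane]₀/[azomethane])/k
Step 2: t = ln(0.54/0.135)/0.088
Step 3: t = ln(4)/0.088
Step 4: t = 1.386/0.088 = 15.75 s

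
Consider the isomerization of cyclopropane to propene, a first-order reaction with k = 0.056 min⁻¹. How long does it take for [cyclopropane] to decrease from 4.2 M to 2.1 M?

12.38 min

Step 1: For first-order: t = ln([cyclopropane]₀/[cyclopropane])/k
Step 2: t = ln(4.2/2.1)/0.056
Step 3: t = ln(2)/0.056
Step 4: t = 0.6931/0.056 = 12.38 min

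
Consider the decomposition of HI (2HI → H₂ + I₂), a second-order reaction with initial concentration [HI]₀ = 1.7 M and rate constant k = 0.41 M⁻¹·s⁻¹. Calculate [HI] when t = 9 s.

0.2337 M

Step 1: For a second-order reaction: 1/[HI] = 1/[HI]₀ + kt
Step 2: 1/[HI] = 1/1.7 + 0.41 × 9
Step 3: 1/[HI] = 0.5882 + 3.69 = 4.278
Step 4: [HI] = 1/4.278 = 0.2337 M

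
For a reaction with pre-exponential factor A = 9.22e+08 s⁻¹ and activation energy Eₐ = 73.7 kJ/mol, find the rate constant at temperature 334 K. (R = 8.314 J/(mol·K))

2.74e-03 s⁻¹

Step 1: Use the Arrhenius equation: k = A × exp(-Eₐ/RT)
Step 2: Convert Eₐ to J/mol: 73.7 kJ/mol = 73700 J/mol
Step 3: Calculate the exponent: -Eₐ/(RT) = -73700/(8.314 × 334) = -26.54062
Step 4: k = 9.22e+08 × exp(-26.54062)
Step 5: k = 9.22e+08 × 2.97547e-12 = 2.7434e-03 s⁻¹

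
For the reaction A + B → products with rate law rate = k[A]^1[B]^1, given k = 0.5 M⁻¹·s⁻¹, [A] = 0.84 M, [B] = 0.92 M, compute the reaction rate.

0.3864 M/s

Step 1: The rate law is rate = k[A]^1[B]^1
Step 2: Substitute: rate = 0.5 × (0.84)^1 × (0.92)^1
Step 3: rate = 0.5 × 0.84 × 0.92 = 0.3864 M/s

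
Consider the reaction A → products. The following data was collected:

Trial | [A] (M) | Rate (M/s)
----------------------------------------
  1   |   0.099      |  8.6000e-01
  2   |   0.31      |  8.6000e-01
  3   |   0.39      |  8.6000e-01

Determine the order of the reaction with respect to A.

zeroth order (0)

Step 1: Compare trials - when concentration changes, rate stays constant.
Step 2: rate₂/rate₁ = 8.6000e-01/8.6000e-01 = 1
Step 3: [A]₂/[A]₁ = 0.31/0.099 = 3.131
Step 4: Since rate ratio ≈ (conc ratio)^0, the reaction is zeroth order.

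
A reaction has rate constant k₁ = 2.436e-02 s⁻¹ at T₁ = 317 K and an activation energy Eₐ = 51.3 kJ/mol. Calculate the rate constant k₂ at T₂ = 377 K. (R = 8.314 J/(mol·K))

5.396e-01 s⁻¹

Step 1: Use the two-temperature Arrhenius form: ln(k₂/k₁) = -Eₐ/R × (1/T₂ - 1/T₁)
Step 2: Convert Eₐ to J/mol: 51.3 kJ/mol = 51300 J/mol
Step 3: 1/T₂ - 1/T₁ = 1/377 - 1/317 = -5.020542e-04 K⁻¹
Step 4: ln(k₂/k₁) = -51300/8.314 × -5.020542e-04 = 3.09783
Step 5: k₂ = k₁ × exp(3.09783) = 2.436e-02 × 2.21498e+01 = 5.396e-01 s⁻¹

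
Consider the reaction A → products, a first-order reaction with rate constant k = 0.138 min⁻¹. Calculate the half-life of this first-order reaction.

5.023 min

Step 1: For a first-order reaction, t₁/₂ = ln(2)/k
Step 2: t₁/₂ = ln(2)/0.138
Step 3: t₁/₂ = 0.6931/0.138 = 5.023 min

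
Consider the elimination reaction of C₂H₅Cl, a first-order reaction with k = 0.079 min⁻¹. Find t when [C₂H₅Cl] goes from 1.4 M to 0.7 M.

8.774 min

Step 1: For first-order: t = ln([C₂H₅Cl]₀/[C₂H₅Cl])/k
Step 2: t = ln(1.4/0.7)/0.079
Step 3: t = ln(2)/0.079
Step 4: t = 0.6931/0.079 = 8.774 min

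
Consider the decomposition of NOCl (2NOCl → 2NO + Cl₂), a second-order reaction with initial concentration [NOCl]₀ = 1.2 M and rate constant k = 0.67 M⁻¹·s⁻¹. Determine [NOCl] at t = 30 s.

0.04777 M

Step 1: For a second-order reaction: 1/[NOCl] = 1/[NOCl]₀ + kt
Step 2: 1/[NOCl] = 1/1.2 + 0.67 × 30
Step 3: 1/[NOCl] = 0.8333 + 20.1 = 20.93
Step 4: [NOCl] = 1/20.93 = 0.04777 M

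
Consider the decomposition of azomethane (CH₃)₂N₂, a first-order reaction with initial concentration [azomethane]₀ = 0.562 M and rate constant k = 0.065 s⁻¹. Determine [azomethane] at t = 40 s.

0.04174 M

Step 1: For a first-order reaction: [azomethane] = [azomethane]₀ × e^(-kt)
Step 2: [azomethane] = 0.562 × e^(-0.065 × 40)
Step 3: [azomethane] = 0.562 × e^(-2.6)
Step 4: [azomethane] = 0.562 × 0.0742736 = 0.04174 M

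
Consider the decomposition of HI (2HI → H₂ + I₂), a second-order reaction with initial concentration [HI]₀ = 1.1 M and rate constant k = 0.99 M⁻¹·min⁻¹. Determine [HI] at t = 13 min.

0.07257 M

Step 1: For a second-order reaction: 1/[HI] = 1/[HI]₀ + kt
Step 2: 1/[HI] = 1/1.1 + 0.99 × 13
Step 3: 1/[HI] = 0.9091 + 12.87 = 13.78
Step 4: [HI] = 1/13.78 = 0.07257 M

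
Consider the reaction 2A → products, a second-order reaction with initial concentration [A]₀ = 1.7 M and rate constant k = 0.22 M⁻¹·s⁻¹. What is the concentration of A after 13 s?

0.29 M

Step 1: For a second-order reaction: 1/[A] = 1/[A]₀ + kt
Step 2: 1/[A] = 1/1.7 + 0.22 × 13
Step 3: 1/[A] = 0.5882 + 2.86 = 3.448
Step 4: [A] = 1/3.448 = 0.29 M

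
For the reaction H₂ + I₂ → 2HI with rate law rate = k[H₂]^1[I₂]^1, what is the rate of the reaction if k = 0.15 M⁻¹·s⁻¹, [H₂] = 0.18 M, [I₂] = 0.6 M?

0.0162 M/s

Step 1: The rate law is rate = k[H₂]^1[I₂]^1
Step 2: Substitute: rate = 0.15 × (0.18)^1 × (0.6)^1
Step 3: rate = 0.15 × 0.18 × 0.6 = 0.0162 M/s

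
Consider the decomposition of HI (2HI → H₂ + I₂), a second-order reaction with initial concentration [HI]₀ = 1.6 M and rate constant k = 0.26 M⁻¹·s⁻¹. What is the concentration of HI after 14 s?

0.2345 M

Step 1: For a second-order reaction: 1/[HI] = 1/[HI]₀ + kt
Step 2: 1/[HI] = 1/1.6 + 0.26 × 14
Step 3: 1/[HI] = 0.625 + 3.64 = 4.265
Step 4: [HI] = 1/4.265 = 0.2345 M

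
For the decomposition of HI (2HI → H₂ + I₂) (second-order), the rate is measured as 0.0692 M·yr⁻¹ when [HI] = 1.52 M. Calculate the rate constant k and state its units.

0.02995 M⁻¹·yr⁻¹

Step 1: rate = k[HI]^2, so k = rate / [HI]^2.
Step 2: k = 0.0692 / (1.52)^2 = 0.0692 / 2.31.
Step 3: k = 0.02995 M⁻¹·yr⁻¹.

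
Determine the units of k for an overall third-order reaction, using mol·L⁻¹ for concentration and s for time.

(mol·L⁻¹)⁻²·s⁻¹

Step 1: For overall order n, rate = k × (concentration)^n.
Step 2: Rate has units mol·L⁻¹·s⁻¹; concentration term has units (mol·L⁻¹)^3.
Step 3: k = rate / (concentration)^n, so units of k = (mol·L⁻¹)^(1-3)·s⁻¹ = (mol·L⁻¹)⁻²·s⁻¹.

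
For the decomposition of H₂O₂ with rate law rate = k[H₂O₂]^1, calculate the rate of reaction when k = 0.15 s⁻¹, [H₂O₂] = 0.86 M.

0.129 M/s

Step 1: Identify the rate law: rate = k[H₂O₂]^1
Step 2: Substitute values: rate = 0.15 × (0.86)^1
Step 3: Calculate: rate = 0.15 × 0.86 = 0.129 M/s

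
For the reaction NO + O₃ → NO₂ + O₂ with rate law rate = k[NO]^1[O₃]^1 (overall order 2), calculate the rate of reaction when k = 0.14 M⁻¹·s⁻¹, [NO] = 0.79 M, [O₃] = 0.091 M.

0.01006 M/s

Step 1: The rate law is rate = k[NO]^1[O₃]^1, overall order = 1+1 = 2
Step 2: Substitute values: rate = 0.14 × (0.79)^1 × (0.091)^1
Step 3: rate = 0.14 × 0.79 × 0.091 = 0.0100646 M/s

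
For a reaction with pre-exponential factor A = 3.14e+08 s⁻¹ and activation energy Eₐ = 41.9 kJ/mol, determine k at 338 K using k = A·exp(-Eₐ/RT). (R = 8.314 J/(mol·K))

1.05e+02 s⁻¹

Step 1: Use the Arrhenius equation: k = A × exp(-Eₐ/RT)
Step 2: Convert Eₐ to J/mol: 41.9 kJ/mol = 41900 J/mol
Step 3: Calculate the exponent: -Eₐ/(RT) = -41900/(8.314 × 338) = -14.91033
Step 4: k = 3.14e+08 × exp(-14.91033)
Step 5: k = 3.14e+08 × 3.34600e-07 = 1.0506e+02 s⁻¹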